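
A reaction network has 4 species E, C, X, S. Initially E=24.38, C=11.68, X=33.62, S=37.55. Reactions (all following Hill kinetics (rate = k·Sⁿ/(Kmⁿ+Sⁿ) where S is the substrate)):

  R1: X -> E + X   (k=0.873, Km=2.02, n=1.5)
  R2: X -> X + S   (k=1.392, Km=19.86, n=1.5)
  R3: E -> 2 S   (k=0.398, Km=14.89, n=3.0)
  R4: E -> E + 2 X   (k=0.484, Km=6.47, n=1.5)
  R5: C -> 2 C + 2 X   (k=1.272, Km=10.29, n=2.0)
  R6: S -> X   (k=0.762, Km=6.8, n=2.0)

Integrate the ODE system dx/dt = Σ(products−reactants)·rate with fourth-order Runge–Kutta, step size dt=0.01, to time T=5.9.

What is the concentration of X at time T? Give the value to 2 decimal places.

X at T = 52.76

RK4 with dt=0.01: 590 steps to T=5.9. Trajectory (selected grid times):
t=0.00: E=24.38 C=11.68 X=33.62 S=37.55
t=0.66: E=24.73 C=12.16 X=35.63 S=38.13
t=1.31: E=25.08 C=12.65 X=37.65 S=38.73
t=1.97: E=25.43 C=13.16 X=39.73 S=39.35
t=2.62: E=25.78 C=13.68 X=41.81 S=39.97
t=3.28: E=26.13 C=14.23 X=43.95 S=40.62
t=3.93: E=26.47 C=14.78 X=46.10 S=41.28
t=4.59: E=26.82 C=15.35 X=48.30 S=41.96
t=5.24: E=27.16 C=15.93 X=50.50 S=42.64
t=5.90: E=27.50 C=16.53 X=52.76 S=43.34
Read off X at T=5.9: 52.76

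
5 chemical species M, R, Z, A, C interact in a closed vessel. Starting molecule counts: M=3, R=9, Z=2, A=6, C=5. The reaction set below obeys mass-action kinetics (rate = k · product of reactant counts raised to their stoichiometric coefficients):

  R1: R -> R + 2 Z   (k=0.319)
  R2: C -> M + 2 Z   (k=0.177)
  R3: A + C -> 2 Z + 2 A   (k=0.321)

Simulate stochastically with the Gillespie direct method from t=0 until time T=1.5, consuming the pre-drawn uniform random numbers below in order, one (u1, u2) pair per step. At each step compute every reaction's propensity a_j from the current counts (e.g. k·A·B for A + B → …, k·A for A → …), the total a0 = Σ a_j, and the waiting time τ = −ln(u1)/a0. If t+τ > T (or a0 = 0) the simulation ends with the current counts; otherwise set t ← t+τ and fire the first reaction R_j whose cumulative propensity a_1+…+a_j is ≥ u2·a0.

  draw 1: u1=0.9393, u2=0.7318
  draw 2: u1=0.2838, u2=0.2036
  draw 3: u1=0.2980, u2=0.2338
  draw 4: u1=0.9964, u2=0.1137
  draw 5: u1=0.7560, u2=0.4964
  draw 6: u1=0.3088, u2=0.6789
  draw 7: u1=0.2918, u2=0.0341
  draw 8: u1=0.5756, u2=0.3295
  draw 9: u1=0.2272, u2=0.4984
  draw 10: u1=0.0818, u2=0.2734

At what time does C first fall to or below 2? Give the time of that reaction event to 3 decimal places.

t=0.000: M=3 R=9 Z=2 A=6 C=5
Draw 1: a1=2.871, a2=0.885, a3=9.630, a0=13.386; τ=−ln(0.9393)/13.386=0.005 → t=0.005; u2·a0=0.7318·13.386=9.796; a1+a2=3.756 < 9.796 ≤ a1+…+a3=13.386 → R3 fires; M=3 R=9 Z=4 A=7 C=4
Draw 2: a1=2.871, a2=0.708, a3=8.988, a0=12.567; τ=−ln(0.2838)/12.567=0.100 → t=0.105; u2·a0=0.2036·12.567=2.559 ≤ a1=2.871 → R1 fires; M=3 R=9 Z=6 A=7 C=4
Draw 3: a1=2.871, a2=0.708, a3=8.988, a0=12.567; τ=−ln(0.2980)/12.567=0.096 → t=0.201; u2·a0=0.2338·12.567=2.938; a1=2.871 < 2.938 ≤ a1+a2=3.579 → R2 fires; M=4 R=9 Z=8 A=7 C=3
Draw 4: a1=2.871, a2=0.531, a3=6.741, a0=10.143; τ=−ln(0.9964)/10.143=0.000 → t=0.202; u2·a0=0.1137·10.143=1.153 ≤ a1=2.871 → R1 fires; M=4 R=9 Z=10 A=7 C=3
Draw 5: a1=2.871, a2=0.531, a3=6.741, a0=10.143; τ=−ln(0.7560)/10.143=0.028 → t=0.229; u2·a0=0.4964·10.143=5.035; a1+a2=3.402 < 5.035 ≤ a1+…+a3=10.143 → R3 fires; M=4 R=9 Z=12 A=8 C=2
Draw 6: a1=2.871, a2=0.354, a3=5.136, a0=8.361; τ=−ln(0.3088)/8.361=0.141 → t=0.370; u2·a0=0.6789·8.361=5.676; a1+a2=3.225 < 5.676 ≤ a1+…+a3=8.361 → R3 fires; M=4 R=9 Z=14 A=9 C=1
Draw 7: a1=2.871, a2=0.177, a3=2.889, a0=5.937; τ=−ln(0.2918)/5.937=0.207 → t=0.577; u2·a0=0.0341·5.937=0.202 ≤ a1=2.871 → R1 fires; M=4 R=9 Z=16 A=9 C=1
Draw 8: a1=2.871, a2=0.177, a3=2.889, a0=5.937; τ=−ln(0.5756)/5.937=0.093 → t=0.670; u2·a0=0.3295·5.937=1.956 ≤ a1=2.871 → R1 fires; M=4 R=9 Z=18 A=9 C=1
Draw 9: a1=2.871, a2=0.177, a3=2.889, a0=5.937; τ=−ln(0.2272)/5.937=0.250 → t=0.920; u2·a0=0.4984·5.937=2.959; a1=2.871 < 2.959 ≤ a1+a2=3.048 → R2 fires; M=5 R=9 Z=20 A=9 C=0
Draw 10: a1=2.871, a2=0.000, a3=0.000, a0=2.871; τ=−ln(0.0818)/2.871=0.872 → t=1.792 > T=1.5: stop.
C first becomes ≤ 2 when it reaches 2 at the event at t=0.229.

Threshold first reached at t = 0.229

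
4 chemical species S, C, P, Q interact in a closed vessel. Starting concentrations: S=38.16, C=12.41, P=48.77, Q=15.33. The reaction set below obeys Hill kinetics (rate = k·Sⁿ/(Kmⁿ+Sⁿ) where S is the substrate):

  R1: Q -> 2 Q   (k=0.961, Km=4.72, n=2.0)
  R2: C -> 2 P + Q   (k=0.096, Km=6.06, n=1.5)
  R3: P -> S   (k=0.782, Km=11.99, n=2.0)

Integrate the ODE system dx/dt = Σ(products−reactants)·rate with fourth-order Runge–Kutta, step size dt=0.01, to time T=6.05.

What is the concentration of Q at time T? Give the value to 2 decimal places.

Q at T = 21.20

RK4 with dt=0.01: 605 steps to T=6.05. Trajectory (selected grid times):
t=0.00: S=38.16 C=12.41 P=48.77 Q=15.33
t=0.67: S=38.65 C=12.36 P=48.37 Q=15.97
t=1.34: S=39.15 C=12.31 P=47.97 Q=16.61
t=2.02: S=39.65 C=12.27 P=47.57 Q=17.26
t=2.69: S=40.14 C=12.22 P=47.17 Q=17.91
t=3.36: S=40.63 C=12.17 P=46.78 Q=18.56
t=4.03: S=41.12 C=12.12 P=46.38 Q=19.22
t=4.71: S=41.62 C=12.07 P=45.98 Q=19.88
t=5.38: S=42.11 C=12.03 P=45.58 Q=20.54
t=6.05: S=42.60 C=11.98 P=45.19 Q=21.20
Read off Q at T=6.05: 21.20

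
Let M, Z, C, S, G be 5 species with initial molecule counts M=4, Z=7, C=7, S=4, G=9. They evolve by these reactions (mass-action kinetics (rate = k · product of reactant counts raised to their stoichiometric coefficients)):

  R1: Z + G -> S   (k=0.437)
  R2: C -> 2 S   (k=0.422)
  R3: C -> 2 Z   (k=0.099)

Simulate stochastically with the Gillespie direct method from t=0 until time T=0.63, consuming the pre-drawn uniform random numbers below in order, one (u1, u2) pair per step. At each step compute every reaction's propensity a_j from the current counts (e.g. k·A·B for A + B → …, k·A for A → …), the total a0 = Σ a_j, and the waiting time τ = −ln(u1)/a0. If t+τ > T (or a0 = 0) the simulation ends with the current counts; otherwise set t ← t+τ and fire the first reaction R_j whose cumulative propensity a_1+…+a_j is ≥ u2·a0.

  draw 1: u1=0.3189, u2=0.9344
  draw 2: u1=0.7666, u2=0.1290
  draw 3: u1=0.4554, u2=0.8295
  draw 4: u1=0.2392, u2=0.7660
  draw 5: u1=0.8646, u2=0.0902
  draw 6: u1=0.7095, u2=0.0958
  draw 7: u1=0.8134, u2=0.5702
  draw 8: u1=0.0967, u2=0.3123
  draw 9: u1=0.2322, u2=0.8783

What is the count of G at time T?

t=0.000: M=4 Z=7 C=7 S=4 G=9
Draw 1: a1=27.531, a2=2.954, a3=0.693, a0=31.178; τ=−ln(0.3189)/31.178=0.037 → t=0.037; u2·a0=0.9344·31.178=29.133; a1=27.531 < 29.133 ≤ a1+a2=30.485 → R2 fires; M=4 Z=7 C=6 S=6 G=9
Draw 2: a1=27.531, a2=2.532, a3=0.594, a0=30.657; τ=−ln(0.7666)/30.657=0.009 → t=0.045; u2·a0=0.1290·30.657=3.955 ≤ a1=27.531 → R1 fires; M=4 Z=6 C=6 S=7 G=8
Draw 3: a1=20.976, a2=2.532, a3=0.594, a0=24.102; τ=−ln(0.4554)/24.102=0.033 → t=0.078; u2·a0=0.8295·24.102=19.993 ≤ a1=20.976 → R1 fires; M=4 Z=5 C=6 S=8 G=7
Draw 4: a1=15.295, a2=2.532, a3=0.594, a0=18.421; τ=−ln(0.2392)/18.421=0.078 → t=0.156; u2·a0=0.7660·18.421=14.110 ≤ a1=15.295 → R1 fires; M=4 Z=4 C=6 S=9 G=6
Draw 5: a1=10.488, a2=2.532, a3=0.594, a0=13.614; τ=−ln(0.8646)/13.614=0.011 → t=0.166; u2·a0=0.0902·13.614=1.228 ≤ a1=10.488 → R1 fires; M=4 Z=3 C=6 S=10 G=5
Draw 6: a1=6.555, a2=2.532, a3=0.594, a0=9.681; τ=−ln(0.7095)/9.681=0.035 → t=0.202; u2·a0=0.0958·9.681=0.927 ≤ a1=6.555 → R1 fires; M=4 Z=2 C=6 S=11 G=4
Draw 7: a1=3.496, a2=2.532, a3=0.594, a0=6.622; τ=−ln(0.8134)/6.622=0.031 → t=0.233; u2·a0=0.5702·6.622=3.776; a1=3.496 < 3.776 ≤ a1+a2=6.028 → R2 fires; M=4 Z=2 C=5 S=13 G=4
Draw 8: a1=3.496, a2=2.110, a3=0.495, a0=6.101; τ=−ln(0.0967)/6.101=0.383 → t=0.616; u2·a0=0.3123·6.101=1.905 ≤ a1=3.496 → R1 fires; M=4 Z=1 C=5 S=14 G=3
Draw 9: a1=1.311, a2=2.110, a3=0.495, a0=3.916; τ=−ln(0.2322)/3.916=0.373 → t=0.989 > T=0.63: stop.
Read off G at T=0.63: 3

G at T = 3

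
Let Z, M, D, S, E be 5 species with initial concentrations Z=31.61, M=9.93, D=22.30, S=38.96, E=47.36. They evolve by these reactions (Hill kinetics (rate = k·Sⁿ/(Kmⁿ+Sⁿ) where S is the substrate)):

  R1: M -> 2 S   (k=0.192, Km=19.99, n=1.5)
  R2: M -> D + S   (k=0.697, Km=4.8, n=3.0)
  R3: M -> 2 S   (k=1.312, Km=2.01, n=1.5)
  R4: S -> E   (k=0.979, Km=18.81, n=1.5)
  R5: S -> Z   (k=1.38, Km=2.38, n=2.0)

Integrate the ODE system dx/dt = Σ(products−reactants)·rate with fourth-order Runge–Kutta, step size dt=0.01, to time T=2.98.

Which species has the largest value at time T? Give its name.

RK4 with dt=0.01: 298 steps to T=2.98. Trajectory (selected grid times):
t=0.00: Z=31.61 M=9.93 D=22.30 S=38.96 E=47.36
t=0.33: Z=32.06 M=9.31 D=22.50 S=39.29 E=47.60
t=0.66: Z=32.52 M=8.71 D=22.70 S=39.61 E=47.85
t=0.99: Z=32.97 M=8.11 D=22.90 S=39.91 E=48.09
t=1.32: Z=33.43 M=7.53 D=23.08 S=40.18 E=48.33
t=1.66: Z=33.89 M=6.95 D=23.27 S=40.45 E=48.59
t=1.99: Z=34.35 M=6.40 D=23.44 S=40.68 E=48.83
t=2.32: Z=34.80 M=5.87 D=23.59 S=40.88 E=49.08
t=2.65: Z=35.25 M=5.36 D=23.73 S=41.05 E=49.32
t=2.98: Z=35.71 M=4.88 D=23.86 S=41.19 E=49.57
At T=2.98: Z=35.71 M=4.88 D=23.86 S=41.19 E=49.57; the largest is E.

Dominant species at T: E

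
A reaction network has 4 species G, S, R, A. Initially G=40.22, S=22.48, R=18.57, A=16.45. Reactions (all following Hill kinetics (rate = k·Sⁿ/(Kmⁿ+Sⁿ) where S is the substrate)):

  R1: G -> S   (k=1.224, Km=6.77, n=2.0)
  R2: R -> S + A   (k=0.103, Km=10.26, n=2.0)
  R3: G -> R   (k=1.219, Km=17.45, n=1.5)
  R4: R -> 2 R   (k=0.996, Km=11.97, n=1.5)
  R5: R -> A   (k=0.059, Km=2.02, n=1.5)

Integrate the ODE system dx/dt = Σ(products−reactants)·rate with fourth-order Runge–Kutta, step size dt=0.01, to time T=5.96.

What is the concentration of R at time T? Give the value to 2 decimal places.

R at T = 27.30

RK4 with dt=0.01: 596 steps to T=5.96. Trajectory (selected grid times):
t=0.00: G=40.22 S=22.48 R=18.57 A=16.45
t=0.66: G=38.81 S=23.32 R=19.54 A=16.54
t=1.32: G=37.42 S=24.15 R=20.51 A=16.63
t=1.99: G=36.01 S=25.00 R=21.50 A=16.73
t=2.65: G=34.63 S=25.84 R=22.47 A=16.82
t=3.31: G=33.27 S=26.67 R=23.44 A=16.91
t=3.97: G=31.91 S=27.50 R=24.41 A=17.01
t=4.64: G=30.55 S=28.35 R=25.39 A=17.11
t=5.30: G=29.23 S=29.17 R=26.35 A=17.20
t=5.96: G=27.92 S=30.00 R=27.30 A=17.30
Read off R at T=5.96: 27.30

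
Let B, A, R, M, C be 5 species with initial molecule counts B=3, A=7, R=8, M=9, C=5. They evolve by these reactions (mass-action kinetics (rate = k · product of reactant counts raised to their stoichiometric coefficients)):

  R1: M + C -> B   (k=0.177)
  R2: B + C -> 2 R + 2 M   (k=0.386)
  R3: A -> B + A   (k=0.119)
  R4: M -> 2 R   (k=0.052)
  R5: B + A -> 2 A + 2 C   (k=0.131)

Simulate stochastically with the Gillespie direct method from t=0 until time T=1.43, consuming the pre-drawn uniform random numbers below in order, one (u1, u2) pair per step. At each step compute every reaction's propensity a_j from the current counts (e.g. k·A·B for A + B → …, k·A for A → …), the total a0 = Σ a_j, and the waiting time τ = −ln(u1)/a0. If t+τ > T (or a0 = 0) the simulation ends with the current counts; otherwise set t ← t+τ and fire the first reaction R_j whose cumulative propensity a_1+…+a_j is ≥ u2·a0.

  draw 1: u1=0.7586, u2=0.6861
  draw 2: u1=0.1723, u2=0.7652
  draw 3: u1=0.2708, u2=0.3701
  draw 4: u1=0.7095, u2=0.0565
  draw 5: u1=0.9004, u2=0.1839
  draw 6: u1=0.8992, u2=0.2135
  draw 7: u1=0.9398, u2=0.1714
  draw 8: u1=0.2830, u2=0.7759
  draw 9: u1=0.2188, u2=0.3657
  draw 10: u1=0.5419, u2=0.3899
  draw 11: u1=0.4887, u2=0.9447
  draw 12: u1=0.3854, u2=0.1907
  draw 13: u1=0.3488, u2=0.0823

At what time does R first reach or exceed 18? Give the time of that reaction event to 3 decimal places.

t=0.000: B=3 A=7 R=8 M=9 C=5
Draw 1: a1=7.965, a2=5.790, a3=0.833, a4=0.468, a5=2.751, a0=17.807; τ=−ln(0.7586)/17.807=0.016 → t=0.016; u2·a0=0.6861·17.807=12.217; a1=7.965 < 12.217 ≤ a1+a2=13.755 → R2 fires; B=2 A=7 R=10 M=11 C=4
Draw 2: a1=7.788, a2=3.088, a3=0.833, a4=0.572, a5=1.834, a0=14.115; τ=−ln(0.1723)/14.115=0.125 → t=0.140; u2·a0=0.7652·14.115=10.801; a1=7.788 < 10.801 ≤ a1+a2=10.876 → R2 fires; B=1 A=7 R=12 M=13 C=3
Draw 3: a1=6.903, a2=1.158, a3=0.833, a4=0.676, a5=0.917, a0=10.487; τ=−ln(0.2708)/10.487=0.125 → t=0.265; u2·a0=0.3701·10.487=3.881 ≤ a1=6.903 → R1 fires; B=2 A=7 R=12 M=12 C=2
Draw 4: a1=4.248, a2=1.544, a3=0.833, a4=0.624, a5=1.834, a0=9.083; τ=−ln(0.7095)/9.083=0.038 → t=0.302; u2·a0=0.0565·9.083=0.513 ≤ a1=4.248 → R1 fires; B=3 A=7 R=12 M=11 C=1
Draw 5: a1=1.947, a2=1.158, a3=0.833, a4=0.572, a5=2.751, a0=7.261; τ=−ln(0.9004)/7.261=0.014 → t=0.317; u2·a0=0.1839·7.261=1.335 ≤ a1=1.947 → R1 fires; B=4 A=7 R=12 M=10 C=0
Draw 6: a1=0.000, a2=0.000, a3=0.833, a4=0.520, a5=3.668, a0=5.021; τ=−ln(0.8992)/5.021=0.021 → t=0.338; u2·a0=0.2135·5.021=1.072; a1+…+a3=0.833 < 1.072 ≤ a1+…+a4=1.353 → R4 fires; B=4 A=7 R=14 M=9 C=0
Draw 7: a1=0.000, a2=0.000, a3=0.833, a4=0.468, a5=3.668, a0=4.969; τ=−ln(0.9398)/4.969=0.012 → t=0.351; u2·a0=0.1714·4.969=0.852; a1+…+a3=0.833 < 0.852 ≤ a1+…+a4=1.301 → R4 fires; B=4 A=7 R=16 M=8 C=0
Draw 8: a1=0.000, a2=0.000, a3=0.833, a4=0.416, a5=3.668, a0=4.917; τ=−ln(0.2830)/4.917=0.257 → t=0.607; u2·a0=0.7759·4.917=3.815; a1+…+a4=1.249 < 3.815 ≤ a1+…+a5=4.917 → R5 fires; B=3 A=8 R=16 M=8 C=2
Draw 9: a1=2.832, a2=2.316, a3=0.952, a4=0.416, a5=3.144, a0=9.660; τ=−ln(0.2188)/9.660=0.157 → t=0.765; u2·a0=0.3657·9.660=3.533; a1=2.832 < 3.533 ≤ a1+a2=5.148 → R2 fires; B=2 A=8 R=18 M=10 C=1
Draw 10: a1=1.770, a2=0.772, a3=0.952, a4=0.520, a5=2.096, a0=6.110; τ=−ln(0.5419)/6.110=0.100 → t=0.865; u2·a0=0.3899·6.110=2.382; a1=1.770 < 2.382 ≤ a1+a2=2.542 → R2 fires; B=1 A=8 R=20 M=12 C=0
Draw 11: a1=0.000, a2=0.000, a3=0.952, a4=0.624, a5=1.048, a0=2.624; τ=−ln(0.4887)/2.624=0.273 → t=1.138; u2·a0=0.9447·2.624=2.479; a1+…+a4=1.576 < 2.479 ≤ a1+…+a5=2.624 → R5 fires; B=0 A=9 R=20 M=12 C=2
Draw 12: a1=4.248, a2=0.000, a3=1.071, a4=0.624, a5=0.000, a0=5.943; τ=−ln(0.3854)/5.943=0.160 → t=1.298; u2·a0=0.1907·5.943=1.133 ≤ a1=4.248 → R1 fires; B=1 A=9 R=20 M=11 C=1
Draw 13: a1=1.947, a2=0.386, a3=1.071, a4=0.572, a5=1.179, a0=5.155; τ=−ln(0.3488)/5.155=0.204 → t=1.502 > T=1.43: stop.
R first becomes ≥ 18 when it reaches 18 at the event at t=0.765.

Threshold first reached at t = 0.765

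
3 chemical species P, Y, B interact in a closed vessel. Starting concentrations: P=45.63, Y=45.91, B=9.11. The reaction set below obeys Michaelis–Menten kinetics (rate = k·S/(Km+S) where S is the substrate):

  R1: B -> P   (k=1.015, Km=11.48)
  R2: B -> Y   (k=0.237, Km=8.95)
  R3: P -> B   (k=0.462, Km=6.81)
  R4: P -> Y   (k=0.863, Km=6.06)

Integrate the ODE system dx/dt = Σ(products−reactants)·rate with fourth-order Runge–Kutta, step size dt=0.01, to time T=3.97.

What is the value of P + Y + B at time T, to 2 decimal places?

Value at T = 100.65

Check how each reaction changes W = P + Y + B (weight of products minus weight of reactants):
R1: B -> P: (1·1) − (1·1) = 1 − 1 = 0
R2: B -> Y: (1·1) − (1·1) = 1 − 1 = 0
R3: P -> B: (1·1) − (1·1) = 1 − 1 = 0
R4: P -> Y: (1·1) − (1·1) = 1 − 1 = 0
Every reaction leaves W unchanged, so W is conserved and no simulation is needed: W(T) = W(0) = 45.63 + 45.91 + 9.11 = 100.65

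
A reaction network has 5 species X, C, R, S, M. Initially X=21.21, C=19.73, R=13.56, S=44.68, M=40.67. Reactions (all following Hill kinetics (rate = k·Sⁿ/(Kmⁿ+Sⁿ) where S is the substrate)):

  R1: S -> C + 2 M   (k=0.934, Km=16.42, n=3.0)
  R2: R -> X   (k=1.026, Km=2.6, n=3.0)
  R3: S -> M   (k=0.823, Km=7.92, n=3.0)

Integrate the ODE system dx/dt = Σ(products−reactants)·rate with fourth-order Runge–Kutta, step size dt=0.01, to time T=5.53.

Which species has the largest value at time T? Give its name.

RK4 with dt=0.01: 553 steps to T=5.53. Trajectory (selected grid times):
t=0.00: X=21.21 C=19.73 R=13.56 S=44.68 M=40.67
t=0.61: X=21.83 C=20.27 R=12.94 S=43.64 M=42.25
t=1.23: X=22.46 C=20.82 R=12.31 S=42.58 M=43.86
t=1.84: X=23.08 C=21.36 R=11.69 S=41.55 M=45.43
t=2.46: X=23.71 C=21.90 R=11.06 S=40.50 M=47.03
t=3.07: X=24.33 C=22.44 R=10.44 S=39.46 M=48.59
t=3.69: X=24.95 C=22.97 R=9.82 S=38.42 M=50.17
t=4.30: X=25.57 C=23.50 R=9.20 S=37.40 M=51.73
t=4.92: X=26.19 C=24.03 R=8.58 S=36.36 M=53.29
t=5.53: X=26.79 C=24.55 R=7.98 S=35.34 M=54.83
At T=5.53: X=26.79 C=24.55 R=7.98 S=35.34 M=54.83; the largest is M.

Dominant species at T: M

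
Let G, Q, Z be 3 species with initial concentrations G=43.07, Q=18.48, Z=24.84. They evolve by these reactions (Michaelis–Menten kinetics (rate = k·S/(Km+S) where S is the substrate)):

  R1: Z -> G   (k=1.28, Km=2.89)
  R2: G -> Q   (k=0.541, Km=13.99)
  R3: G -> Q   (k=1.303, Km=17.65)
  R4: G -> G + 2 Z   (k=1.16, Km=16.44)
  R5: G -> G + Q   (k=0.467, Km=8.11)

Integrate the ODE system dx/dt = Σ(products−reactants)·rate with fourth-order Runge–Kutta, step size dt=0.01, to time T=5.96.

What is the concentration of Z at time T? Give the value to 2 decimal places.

Z at T = 27.94

RK4 with dt=0.01: 596 steps to T=5.96. Trajectory (selected grid times):
t=0.00: G=43.07 Q=18.48 Z=24.84
t=0.66: G=42.95 Q=19.62 Z=25.19
t=1.32: G=42.83 Q=20.76 Z=25.54
t=1.99: G=42.71 Q=21.91 Z=25.89
t=2.65: G=42.59 Q=23.05 Z=26.24
t=3.31: G=42.48 Q=24.18 Z=26.58
t=3.97: G=42.36 Q=25.32 Z=26.92
t=4.64: G=42.25 Q=26.47 Z=27.26
t=5.30: G=42.14 Q=27.60 Z=27.60
t=5.96: G=42.03 Q=28.73 Z=27.94
Read off Z at T=5.96: 27.94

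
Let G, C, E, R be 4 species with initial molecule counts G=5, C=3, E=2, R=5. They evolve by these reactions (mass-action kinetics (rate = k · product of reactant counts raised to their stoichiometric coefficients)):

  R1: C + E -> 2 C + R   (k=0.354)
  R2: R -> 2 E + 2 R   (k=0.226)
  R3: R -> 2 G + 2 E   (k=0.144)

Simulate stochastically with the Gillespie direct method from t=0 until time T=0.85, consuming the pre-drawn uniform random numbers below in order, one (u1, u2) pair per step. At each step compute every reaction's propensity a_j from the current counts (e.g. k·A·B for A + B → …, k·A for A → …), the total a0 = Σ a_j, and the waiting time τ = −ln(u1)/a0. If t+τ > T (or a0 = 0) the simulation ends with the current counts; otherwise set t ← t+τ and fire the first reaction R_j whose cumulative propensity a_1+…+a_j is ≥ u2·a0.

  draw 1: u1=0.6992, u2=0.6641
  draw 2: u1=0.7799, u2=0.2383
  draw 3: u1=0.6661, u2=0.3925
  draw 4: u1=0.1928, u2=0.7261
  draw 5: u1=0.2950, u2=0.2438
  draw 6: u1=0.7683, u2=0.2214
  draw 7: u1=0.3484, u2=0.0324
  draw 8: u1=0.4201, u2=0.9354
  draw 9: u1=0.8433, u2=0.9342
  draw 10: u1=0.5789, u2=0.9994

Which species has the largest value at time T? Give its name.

t=0.000: G=5 C=3 E=2 R=5
Draw 1: a1=2.124, a2=1.130, a3=0.720, a0=3.974; τ=−ln(0.6992)/3.974=0.090 → t=0.090; u2·a0=0.6641·3.974=2.639; a1=2.124 < 2.639 ≤ a1+a2=3.254 → R2 fires; G=5 C=3 E=4 R=6
Draw 2: a1=4.248, a2=1.356, a3=0.864, a0=6.468; τ=−ln(0.7799)/6.468=0.038 → t=0.128; u2·a0=0.2383·6.468=1.541 ≤ a1=4.248 → R1 fires; G=5 C=4 E=3 R=7
Draw 3: a1=4.248, a2=1.582, a3=1.008, a0=6.838; τ=−ln(0.6661)/6.838=0.059 → t=0.188; u2·a0=0.3925·6.838=2.684 ≤ a1=4.248 → R1 fires; G=5 C=5 E=2 R=8
Draw 4: a1=3.540, a2=1.808, a3=1.152, a0=6.500; τ=−ln(0.1928)/6.500=0.253 → t=0.441; u2·a0=0.7261·6.500=4.720; a1=3.540 < 4.720 ≤ a1+a2=5.348 → R2 fires; G=5 C=5 E=4 R=9
Draw 5: a1=7.080, a2=2.034, a3=1.296, a0=10.410; τ=−ln(0.2950)/10.410=0.117 → t=0.558; u2·a0=0.2438·10.410=2.538 ≤ a1=7.080 → R1 fires; G=5 C=6 E=3 R=10
Draw 6: a1=6.372, a2=2.260, a3=1.440, a0=10.072; τ=−ln(0.7683)/10.072=0.026 → t=0.585; u2·a0=0.2214·10.072=2.230 ≤ a1=6.372 → R1 fires; G=5 C=7 E=2 R=11
Draw 7: a1=4.956, a2=2.486, a3=1.584, a0=9.026; τ=−ln(0.3484)/9.026=0.117 → t=0.701; u2·a0=0.0324·9.026=0.292 ≤ a1=4.956 → R1 fires; G=5 C=8 E=1 R=12
Draw 8: a1=2.832, a2=2.712, a3=1.728, a0=7.272; τ=−ln(0.4201)/7.272=0.119 → t=0.821; u2·a0=0.9354·7.272=6.802; a1+a2=5.544 < 6.802 ≤ a1+…+a3=7.272 → R3 fires; G=7 C=8 E=3 R=11
Draw 9: a1=8.496, a2=2.486, a3=1.584, a0=12.566; τ=−ln(0.8433)/12.566=0.014 → t=0.834; u2·a0=0.9342·12.566=11.739; a1+a2=10.982 < 11.739 ≤ a1+…+a3=12.566 → R3 fires; G=9 C=8 E=5 R=10
Draw 10: a1=14.160, a2=2.260, a3=1.440, a0=17.860; τ=−ln(0.5789)/17.860=0.031 → t=0.865 > T=0.85: stop.
At T=0.85: G=9 C=8 E=5 R=10; the largest is R.

Dominant species at T: R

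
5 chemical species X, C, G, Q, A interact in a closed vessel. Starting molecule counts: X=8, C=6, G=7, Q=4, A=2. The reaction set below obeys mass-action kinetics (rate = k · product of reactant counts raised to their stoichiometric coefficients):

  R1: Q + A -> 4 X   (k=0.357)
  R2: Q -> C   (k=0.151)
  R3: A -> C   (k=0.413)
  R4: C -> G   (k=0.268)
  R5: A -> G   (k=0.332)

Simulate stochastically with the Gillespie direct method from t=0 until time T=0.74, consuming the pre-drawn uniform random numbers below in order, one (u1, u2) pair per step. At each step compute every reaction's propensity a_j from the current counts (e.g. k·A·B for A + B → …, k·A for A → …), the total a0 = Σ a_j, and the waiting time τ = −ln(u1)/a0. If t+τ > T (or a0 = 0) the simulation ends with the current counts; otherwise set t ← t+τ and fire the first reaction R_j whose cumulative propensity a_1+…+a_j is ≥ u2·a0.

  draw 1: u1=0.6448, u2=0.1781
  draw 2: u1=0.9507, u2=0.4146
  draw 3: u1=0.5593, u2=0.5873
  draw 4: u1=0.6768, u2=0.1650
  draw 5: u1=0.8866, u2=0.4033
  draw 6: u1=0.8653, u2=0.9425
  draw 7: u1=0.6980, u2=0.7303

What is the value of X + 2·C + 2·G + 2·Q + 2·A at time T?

Check how each reaction changes W = X + 2·C + 2·G + 2·Q + 2·A (weight of products minus weight of reactants):
R1: Q + A -> 4 X: (1·4) − (2·1 + 2·1) = 4 − 4 = 0
R2: Q -> C: (2·1) − (2·1) = 2 − 2 = 0
R3: A -> C: (2·1) − (2·1) = 2 − 2 = 0
R4: C -> G: (2·1) − (2·1) = 2 − 2 = 0
R5: A -> G: (2·1) − (2·1) = 2 − 2 = 0
Every reaction leaves W unchanged, so W is conserved and no simulation is needed: W(T) = W(0) = 8 + 2·6 + 2·7 + 2·4 + 2·2 = 46

Value at T = 46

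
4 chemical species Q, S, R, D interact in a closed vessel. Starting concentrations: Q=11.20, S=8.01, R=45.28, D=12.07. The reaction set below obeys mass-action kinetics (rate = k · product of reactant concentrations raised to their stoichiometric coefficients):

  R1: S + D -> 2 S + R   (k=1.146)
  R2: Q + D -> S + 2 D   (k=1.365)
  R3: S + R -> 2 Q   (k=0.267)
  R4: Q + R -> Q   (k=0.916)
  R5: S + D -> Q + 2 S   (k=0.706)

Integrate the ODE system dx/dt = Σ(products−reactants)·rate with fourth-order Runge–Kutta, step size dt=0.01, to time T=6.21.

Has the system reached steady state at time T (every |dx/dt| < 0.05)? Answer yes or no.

RK4 with dt=0.01: 621 steps to T=6.21. Trajectory (selected grid times):
t=0.00: Q=11.20 S=8.01 R=45.28 D=12.07
t=0.69: Q=36.36 S=44.71 R=0.00 D=0.00
t=1.38: Q=36.36 S=44.71 R=0.00 D=0.00
t=2.07: Q=36.36 S=44.71 R=0.00 D=0.00
t=2.76: Q=36.36 S=44.71 R=0.00 D=0.00
t=3.45: Q=36.36 S=44.71 R=0.00 D=0.00
t=4.14: Q=36.36 S=44.71 R=0.00 D=0.00
t=4.83: Q=36.36 S=44.71 R=0.00 D=0.00
t=5.52: Q=36.36 S=44.71 R=0.00 D=0.00
t=6.21: Q=36.36 S=44.71 R=0.00 D=0.00
Rates at T: R1=0.0000, R2=0.0000, R3=0.0000, R4=0.0000, R5=0.0000
dx/dt at T (Σ net stoichiometry × rate): Q=+0.0000, S=+0.0000, R=-0.0000, D=-0.0000
Largest |dx/dt| is |-0.0000| (R) < 0.05 → steady.

Steady state at T: yes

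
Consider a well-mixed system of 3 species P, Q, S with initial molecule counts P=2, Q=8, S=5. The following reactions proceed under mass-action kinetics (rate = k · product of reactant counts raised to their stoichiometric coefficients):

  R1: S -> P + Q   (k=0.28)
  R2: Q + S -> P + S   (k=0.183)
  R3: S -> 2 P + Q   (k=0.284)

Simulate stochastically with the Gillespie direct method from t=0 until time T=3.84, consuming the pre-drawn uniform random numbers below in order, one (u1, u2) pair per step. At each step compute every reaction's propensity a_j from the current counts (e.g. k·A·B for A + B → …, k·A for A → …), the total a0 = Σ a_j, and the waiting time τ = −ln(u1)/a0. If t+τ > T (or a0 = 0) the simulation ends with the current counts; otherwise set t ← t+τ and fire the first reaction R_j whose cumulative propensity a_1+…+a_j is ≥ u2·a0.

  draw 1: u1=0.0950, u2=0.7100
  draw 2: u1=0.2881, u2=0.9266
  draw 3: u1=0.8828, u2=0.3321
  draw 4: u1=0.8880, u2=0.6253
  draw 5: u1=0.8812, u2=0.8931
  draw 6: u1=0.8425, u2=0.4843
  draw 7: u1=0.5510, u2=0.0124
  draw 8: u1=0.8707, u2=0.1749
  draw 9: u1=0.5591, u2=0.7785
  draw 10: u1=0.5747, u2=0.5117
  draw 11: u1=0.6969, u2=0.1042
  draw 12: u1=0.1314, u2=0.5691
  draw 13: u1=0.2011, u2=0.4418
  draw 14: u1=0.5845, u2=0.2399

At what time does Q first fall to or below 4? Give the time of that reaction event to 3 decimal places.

t=0.000: P=2 Q=8 S=5
Draw 1: a1=1.400, a2=7.320, a3=1.420, a0=10.140; τ=−ln(0.0950)/10.140=0.232 → t=0.232; u2·a0=0.7100·10.140=7.199; a1=1.400 < 7.199 ≤ a1+a2=8.720 → R2 fires; P=3 Q=7 S=5
Draw 2: a1=1.400, a2=6.405, a3=1.420, a0=9.225; τ=−ln(0.2881)/9.225=0.135 → t=0.367; u2·a0=0.9266·9.225=8.548; a1+a2=7.805 < 8.548 ≤ a1+…+a3=9.225 → R3 fires; P=5 Q=8 S=4
Draw 3: a1=1.120, a2=5.856, a3=1.136, a0=8.112; τ=−ln(0.8828)/8.112=0.015 → t=0.382; u2·a0=0.3321·8.112=2.694; a1=1.120 < 2.694 ≤ a1+a2=6.976 → R2 fires; P=6 Q=7 S=4
Draw 4: a1=1.120, a2=5.124, a3=1.136, a0=7.380; τ=−ln(0.8880)/7.380=0.016 → t=0.398; u2·a0=0.6253·7.380=4.615; a1=1.120 < 4.615 ≤ a1+a2=6.244 → R2 fires; P=7 Q=6 S=4
Draw 5: a1=1.120, a2=4.392, a3=1.136, a0=6.648; τ=−ln(0.8812)/6.648=0.019 → t=0.418; u2·a0=0.8931·6.648=5.937; a1+a2=5.512 < 5.937 ≤ a1+…+a3=6.648 → R3 fires; P=9 Q=7 S=3
Draw 6: a1=0.840, a2=3.843, a3=0.852, a0=5.535; τ=−ln(0.8425)/5.535=0.031 → t=0.448; u2·a0=0.4843·5.535=2.681; a1=0.840 < 2.681 ≤ a1+a2=4.683 → R2 fires; P=10 Q=6 S=3
Draw 7: a1=0.840, a2=3.294, a3=0.852, a0=4.986; τ=−ln(0.5510)/4.986=0.120 → t=0.568; u2·a0=0.0124·4.986=0.062 ≤ a1=0.840 → R1 fires; P=11 Q=7 S=2
Draw 8: a1=0.560, a2=2.562, a3=0.568, a0=3.690; τ=−ln(0.8707)/3.690=0.038 → t=0.606; u2·a0=0.1749·3.690=0.645; a1=0.560 < 0.645 ≤ a1+a2=3.122 → R2 fires; P=12 Q=6 S=2
Draw 9: a1=0.560, a2=2.196, a3=0.568, a0=3.324; τ=−ln(0.5591)/3.324=0.175 → t=0.780; u2·a0=0.7785·3.324=2.588; a1=0.560 < 2.588 ≤ a1+a2=2.756 → R2 fires; P=13 Q=5 S=2
Draw 10: a1=0.560, a2=1.830, a3=0.568, a0=2.958; τ=−ln(0.5747)/2.958=0.187 → t=0.968; u2·a0=0.5117·2.958=1.514; a1=0.560 < 1.514 ≤ a1+a2=2.390 → R2 fires; P=14 Q=4 S=2
Draw 11: a1=0.560, a2=1.464, a3=0.568, a0=2.592; τ=−ln(0.6969)/2.592=0.139 → t=1.107; u2·a0=0.1042·2.592=0.270 ≤ a1=0.560 → R1 fires; P=15 Q=5 S=1
Draw 12: a1=0.280, a2=0.915, a3=0.284, a0=1.479; τ=−ln(0.1314)/1.479=1.372 → t=2.479; u2·a0=0.5691·1.479=0.842; a1=0.280 < 0.842 ≤ a1+a2=1.195 → R2 fires; P=16 Q=4 S=1
Draw 13: a1=0.280, a2=0.732, a3=0.284, a0=1.296; τ=−ln(0.2011)/1.296=1.238 → t=3.717; u2·a0=0.4418·1.296=0.573; a1=0.280 < 0.573 ≤ a1+a2=1.012 → R2 fires; P=17 Q=3 S=1
Draw 14: a1=0.280, a2=0.549, a3=0.284, a0=1.113; τ=−ln(0.5845)/1.113=0.482 → t=4.199 > T=3.84: stop.
Q first becomes ≤ 4 when it reaches 4 at the event at t=0.968.

Threshold first reached at t = 0.968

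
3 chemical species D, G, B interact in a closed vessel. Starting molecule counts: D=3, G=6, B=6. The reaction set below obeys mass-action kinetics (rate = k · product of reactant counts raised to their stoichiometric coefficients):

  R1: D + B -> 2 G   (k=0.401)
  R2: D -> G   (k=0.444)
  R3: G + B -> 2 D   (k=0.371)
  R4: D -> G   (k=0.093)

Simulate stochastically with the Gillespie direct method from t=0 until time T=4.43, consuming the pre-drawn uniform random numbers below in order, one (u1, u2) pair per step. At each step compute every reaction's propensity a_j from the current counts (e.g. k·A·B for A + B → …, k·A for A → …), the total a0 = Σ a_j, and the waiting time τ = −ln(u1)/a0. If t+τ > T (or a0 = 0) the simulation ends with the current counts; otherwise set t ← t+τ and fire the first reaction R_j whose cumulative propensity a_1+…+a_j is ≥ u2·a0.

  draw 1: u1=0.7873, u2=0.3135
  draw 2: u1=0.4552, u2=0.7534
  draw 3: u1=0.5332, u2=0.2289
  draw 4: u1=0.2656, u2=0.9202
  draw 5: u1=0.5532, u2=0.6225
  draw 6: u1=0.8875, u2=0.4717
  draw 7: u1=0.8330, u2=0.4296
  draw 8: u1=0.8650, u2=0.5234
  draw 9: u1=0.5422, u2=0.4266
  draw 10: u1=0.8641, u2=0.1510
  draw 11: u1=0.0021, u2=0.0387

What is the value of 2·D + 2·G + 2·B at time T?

Check how each reaction changes W = 2·D + 2·G + 2·B (weight of products minus weight of reactants):
R1: D + B -> 2 G: (2·2) − (2·1 + 2·1) = 4 − 4 = 0
R2: D -> G: (2·1) − (2·1) = 2 − 2 = 0
R3: G + B -> 2 D: (2·2) − (2·1 + 2·1) = 4 − 4 = 0
R4: D -> G: (2·1) − (2·1) = 2 − 2 = 0
Every reaction leaves W unchanged, so W is conserved and no simulation is needed: W(T) = W(0) = 2·3 + 2·6 + 2·6 = 30

Value at T = 30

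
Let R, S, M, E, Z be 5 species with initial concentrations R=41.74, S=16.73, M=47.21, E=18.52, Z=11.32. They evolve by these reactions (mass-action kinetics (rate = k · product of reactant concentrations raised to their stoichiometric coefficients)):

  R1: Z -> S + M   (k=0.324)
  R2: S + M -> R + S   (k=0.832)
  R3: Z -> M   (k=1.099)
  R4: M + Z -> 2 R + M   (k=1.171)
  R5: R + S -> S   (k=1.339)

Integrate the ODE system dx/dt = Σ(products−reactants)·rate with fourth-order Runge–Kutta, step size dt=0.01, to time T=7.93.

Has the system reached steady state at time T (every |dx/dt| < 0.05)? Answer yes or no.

Steady state at T: yes

RK4 with dt=0.01: 793 steps to T=7.93. Trajectory (selected grid times):
t=0.00: R=41.74 S=16.73 M=47.21 E=18.52 Z=11.32
t=0.88: R=0.00 S=16.85 M=0.01 E=18.52 Z=0.06
t=1.76: R=0.00 S=16.86 M=0.00 E=18.52 Z=0.02
t=2.64: R=0.00 S=16.86 M=0.00 E=18.52 Z=0.00
t=3.52: R=0.00 S=16.86 M=0.00 E=18.52 Z=0.00
t=4.41: R=0.00 S=16.86 M=0.00 E=18.52 Z=0.00
t=5.29: R=0.00 S=16.86 M=0.00 E=18.52 Z=0.00
t=6.17: R=0.00 S=16.86 M=0.00 E=18.52 Z=0.00
t=7.05: R=0.00 S=16.86 M=0.00 E=18.52 Z=0.00
t=7.93: R=0.00 S=16.86 M=0.00 E=18.52 Z=0.00
Rates at T: R1=0.0000, R2=0.0000, R3=0.0000, R4=0.0000, R5=0.0000
dx/dt at T (Σ net stoichiometry × rate): R=-0.0000, S=+0.0000, M=-0.0000, E=+0.0000, Z=-0.0000
Largest |dx/dt| is |-0.0000| (Z) < 0.05 → steady.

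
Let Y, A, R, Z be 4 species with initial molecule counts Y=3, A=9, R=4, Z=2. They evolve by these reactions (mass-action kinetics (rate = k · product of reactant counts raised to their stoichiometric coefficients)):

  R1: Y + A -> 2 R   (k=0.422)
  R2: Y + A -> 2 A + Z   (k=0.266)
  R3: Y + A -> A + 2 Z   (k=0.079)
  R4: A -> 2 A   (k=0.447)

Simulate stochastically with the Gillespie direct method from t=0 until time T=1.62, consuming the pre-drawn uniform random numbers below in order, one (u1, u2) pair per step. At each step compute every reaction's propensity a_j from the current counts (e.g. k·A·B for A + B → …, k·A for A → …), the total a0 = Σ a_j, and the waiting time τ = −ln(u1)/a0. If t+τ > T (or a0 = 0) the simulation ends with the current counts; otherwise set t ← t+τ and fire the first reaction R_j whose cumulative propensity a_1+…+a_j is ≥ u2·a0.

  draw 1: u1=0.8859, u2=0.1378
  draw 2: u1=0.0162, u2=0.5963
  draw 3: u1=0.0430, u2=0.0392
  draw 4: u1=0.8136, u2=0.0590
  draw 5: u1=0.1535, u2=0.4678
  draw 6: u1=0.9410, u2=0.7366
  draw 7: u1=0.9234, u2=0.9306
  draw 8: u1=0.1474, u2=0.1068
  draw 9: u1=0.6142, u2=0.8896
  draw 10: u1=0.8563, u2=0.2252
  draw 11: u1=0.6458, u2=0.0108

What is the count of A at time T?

t=0.000: Y=3 A=9 R=4 Z=2
Draw 1: a1=11.394, a2=7.182, a3=2.133, a4=4.023, a0=24.732; τ=−ln(0.8859)/24.732=0.005 → t=0.005; u2·a0=0.1378·24.732=3.408 ≤ a1=11.394 → R1 fires; Y=2 A=8 R=6 Z=2
Draw 2: a1=6.752, a2=4.256, a3=1.264, a4=3.576, a0=15.848; τ=−ln(0.0162)/15.848=0.260 → t=0.265; u2·a0=0.5963·15.848=9.450; a1=6.752 < 9.450 ≤ a1+a2=11.008 → R2 fires; Y=1 A=9 R=6 Z=3
Draw 3: a1=3.798, a2=2.394, a3=0.711, a4=4.023, a0=10.926; τ=−ln(0.0430)/10.926=0.288 → t=0.553; u2·a0=0.0392·10.926=0.428 ≤ a1=3.798 → R1 fires; Y=0 A=8 R=8 Z=3
Draw 4: a1=0.000, a2=0.000, a3=0.000, a4=3.576, a0=3.576; τ=−ln(0.8136)/3.576=0.058 → t=0.611; u2·a0=0.0590·3.576=0.211; a1+…+a3=0.000 < 0.211 ≤ a1+…+a4=3.576 → R4 fires; Y=0 A=9 R=8 Z=3
Draw 5: a1=0.000, a2=0.000, a3=0.000, a4=4.023, a0=4.023; τ=−ln(0.1535)/4.023=0.466 → t=1.077; u2·a0=0.4678·4.023=1.882; a1+…+a3=0.000 < 1.882 ≤ a1+…+a4=4.023 → R4 fires; Y=0 A=10 R=8 Z=3
Draw 6: a1=0.000, a2=0.000, a3=0.000, a4=4.470, a0=4.470; τ=−ln(0.9410)/4.470=0.014 → t=1.090; u2·a0=0.7366·4.470=3.293; a1+…+a3=0.000 < 3.293 ≤ a1+…+a4=4.470 → R4 fires; Y=0 A=11 R=8 Z=3
Draw 7: a1=0.000, a2=0.000, a3=0.000, a4=4.917, a0=4.917; τ=−ln(0.9234)/4.917=0.016 → t=1.106; u2·a0=0.9306·4.917=4.576; a1+…+a3=0.000 < 4.576 ≤ a1+…+a4=4.917 → R4 fires; Y=0 A=12 R=8 Z=3
Draw 8: a1=0.000, a2=0.000, a3=0.000, a4=5.364, a0=5.364; τ=−ln(0.1474)/5.364=0.357 → t=1.463; u2·a0=0.1068·5.364=0.573; a1+…+a3=0.000 < 0.573 ≤ a1+…+a4=5.364 → R4 fires; Y=0 A=13 R=8 Z=3
Draw 9: a1=0.000, a2=0.000, a3=0.000, a4=5.811, a0=5.811; τ=−ln(0.6142)/5.811=0.084 → t=1.547; u2·a0=0.8896·5.811=5.169; a1+…+a3=0.000 < 5.169 ≤ a1+…+a4=5.811 → R4 fires; Y=0 A=14 R=8 Z=3
Draw 10: a1=0.000, a2=0.000, a3=0.000, a4=6.258, a0=6.258; τ=−ln(0.8563)/6.258=0.025 → t=1.572; u2·a0=0.2252·6.258=1.409; a1+…+a3=0.000 < 1.409 ≤ a1+…+a4=6.258 → R4 fires; Y=0 A=15 R=8 Z=3
Draw 11: a1=0.000, a2=0.000, a3=0.000, a4=6.705, a0=6.705; τ=−ln(0.6458)/6.705=0.065 → t=1.637 > T=1.62: stop.
Read off A at T=1.62: 15

A at T = 15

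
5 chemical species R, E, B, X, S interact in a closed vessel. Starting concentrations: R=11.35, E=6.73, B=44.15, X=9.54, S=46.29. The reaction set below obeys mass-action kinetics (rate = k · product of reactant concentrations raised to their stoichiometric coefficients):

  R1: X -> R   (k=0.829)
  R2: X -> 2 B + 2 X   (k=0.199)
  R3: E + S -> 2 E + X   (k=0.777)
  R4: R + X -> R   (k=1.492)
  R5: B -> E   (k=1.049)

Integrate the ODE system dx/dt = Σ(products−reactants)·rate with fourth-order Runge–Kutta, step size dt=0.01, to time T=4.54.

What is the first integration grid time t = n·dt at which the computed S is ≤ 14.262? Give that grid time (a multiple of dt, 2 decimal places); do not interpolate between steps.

Threshold first reached at t = 0.07

RK4 with dt=0.01: 454 steps to T=4.54. Trajectory (selected grid times):
t=0.00: R=11.35 E=6.73 B=44.15 X=9.54 S=46.29
t=0.06: R=12.11 E=38.15 B=41.81 X=21.68 S=17.57
t=0.07: R=12.29 E=43.36 B=41.46 X=22.30 S=12.79
t=0.50: R=13.74 E=71.44 B=26.88 X=0.01 S=0.00
t=1.01: R=13.74 E=82.57 B=15.74 X=0.00 S=0.00
t=1.51: R=13.74 E=89.00 B=9.32 X=0.00 S=0.00
t=2.02: R=13.74 E=92.86 B=5.46 X=0.00 S=0.00
t=2.52: R=13.74 E=95.09 B=3.23 X=0.00 S=0.00
t=3.03: R=13.74 E=96.43 B=1.89 X=0.00 S=0.00
t=3.53: R=13.74 E=97.20 B=1.12 X=0.00 S=0.00
t=4.04: R=13.74 E=97.66 B=0.66 X=0.00 S=0.00
t=4.54: R=13.74 E=97.93 B=0.39 X=0.00 S=0.00
S(0.06)=17.572 > 14.262 but S(0.07)=12.795 ≤ 14.262, so the first grid time is t=0.07.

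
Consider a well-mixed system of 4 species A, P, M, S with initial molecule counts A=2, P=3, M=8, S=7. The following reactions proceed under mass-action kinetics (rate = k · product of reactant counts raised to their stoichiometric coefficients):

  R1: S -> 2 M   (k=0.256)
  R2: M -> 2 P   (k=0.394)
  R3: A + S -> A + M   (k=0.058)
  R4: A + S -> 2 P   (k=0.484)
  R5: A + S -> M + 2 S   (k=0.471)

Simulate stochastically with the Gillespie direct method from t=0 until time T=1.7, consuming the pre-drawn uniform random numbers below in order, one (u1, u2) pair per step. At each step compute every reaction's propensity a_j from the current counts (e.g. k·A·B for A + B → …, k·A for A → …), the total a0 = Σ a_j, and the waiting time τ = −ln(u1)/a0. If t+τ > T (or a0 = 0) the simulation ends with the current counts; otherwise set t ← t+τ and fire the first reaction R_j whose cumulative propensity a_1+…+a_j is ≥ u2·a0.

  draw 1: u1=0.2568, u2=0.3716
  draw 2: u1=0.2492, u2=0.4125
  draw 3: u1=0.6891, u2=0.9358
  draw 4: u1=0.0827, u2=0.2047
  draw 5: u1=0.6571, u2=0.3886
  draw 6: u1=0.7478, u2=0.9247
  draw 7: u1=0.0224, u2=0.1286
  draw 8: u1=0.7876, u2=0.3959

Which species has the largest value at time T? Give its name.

t=0.000: A=2 P=3 M=8 S=7
Draw 1: a1=1.792, a2=3.152, a3=0.812, a4=6.776, a5=6.594, a0=19.126; τ=−ln(0.2568)/19.126=0.071 → t=0.071; u2·a0=0.3716·19.126=7.107; a1+…+a3=5.756 < 7.107 ≤ a1+…+a4=12.532 → R4 fires; A=1 P=5 M=8 S=6
Draw 2: a1=1.536, a2=3.152, a3=0.348, a4=2.904, a5=2.826, a0=10.766; τ=−ln(0.2492)/10.766=0.129 → t=0.200; u2·a0=0.4125·10.766=4.441; a1=1.536 < 4.441 ≤ a1+a2=4.688 → R2 fires; A=1 P=7 M=7 S=6
Draw 3: a1=1.536, a2=2.758, a3=0.348, a4=2.904, a5=2.826, a0=10.372; τ=−ln(0.6891)/10.372=0.036 → t=0.236; u2·a0=0.9358·10.372=9.706; a1+…+a4=7.546 < 9.706 ≤ a1+…+a5=10.372 → R5 fires; A=0 P=7 M=8 S=7
Draw 4: a1=1.792, a2=3.152, a3=0.000, a4=0.000, a5=0.000, a0=4.944; τ=−ln(0.0827)/4.944=0.504 → t=0.740; u2·a0=0.2047·4.944=1.012 ≤ a1=1.792 → R1 fires; A=0 P=7 M=10 S=6
Draw 5: a1=1.536, a2=3.940, a3=0.000, a4=0.000, a5=0.000, a0=5.476; τ=−ln(0.6571)/5.476=0.077 → t=0.817; u2·a0=0.3886·5.476=2.128; a1=1.536 < 2.128 ≤ a1+a2=5.476 → R2 fires; A=0 P=9 M=9 S=6
Draw 6: a1=1.536, a2=3.546, a3=0.000, a4=0.000, a5=0.000, a0=5.082; τ=−ln(0.7478)/5.082=0.057 → t=0.874; u2·a0=0.9247·5.082=4.699; a1=1.536 < 4.699 ≤ a1+a2=5.082 → R2 fires; A=0 P=11 M=8 S=6
Draw 7: a1=1.536, a2=3.152, a3=0.000, a4=0.000, a5=0.000, a0=4.688; τ=−ln(0.0224)/4.688=0.810 → t=1.684; u2·a0=0.1286·4.688=0.603 ≤ a1=1.536 → R1 fires; A=0 P=11 M=10 S=5
Draw 8: a1=1.280, a2=3.940, a3=0.000, a4=0.000, a5=0.000, a0=5.220; τ=−ln(0.7876)/5.220=0.046 → t=1.730 > T=1.7: stop.
At T=1.7: A=0 P=11 M=10 S=5; the largest is P.

Dominant species at T: P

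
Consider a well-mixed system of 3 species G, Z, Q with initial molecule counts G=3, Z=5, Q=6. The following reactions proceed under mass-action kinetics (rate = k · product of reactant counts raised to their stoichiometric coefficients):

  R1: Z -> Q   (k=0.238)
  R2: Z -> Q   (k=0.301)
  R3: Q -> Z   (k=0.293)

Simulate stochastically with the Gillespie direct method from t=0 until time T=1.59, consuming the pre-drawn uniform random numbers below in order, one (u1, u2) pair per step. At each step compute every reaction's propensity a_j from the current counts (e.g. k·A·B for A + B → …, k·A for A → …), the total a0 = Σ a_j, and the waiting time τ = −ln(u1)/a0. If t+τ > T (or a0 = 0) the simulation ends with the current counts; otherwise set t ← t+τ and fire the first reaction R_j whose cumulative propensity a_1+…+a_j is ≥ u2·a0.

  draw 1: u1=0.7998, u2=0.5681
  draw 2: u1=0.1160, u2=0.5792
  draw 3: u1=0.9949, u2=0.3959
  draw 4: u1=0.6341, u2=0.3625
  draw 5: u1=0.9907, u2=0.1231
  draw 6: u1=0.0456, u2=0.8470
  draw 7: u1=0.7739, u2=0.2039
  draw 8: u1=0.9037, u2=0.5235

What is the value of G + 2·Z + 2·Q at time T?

Check how each reaction changes W = G + 2·Z + 2·Q (weight of products minus weight of reactants):
R1: Z -> Q: (2·1) − (2·1) = 2 − 2 = 0
R2: Z -> Q: (2·1) − (2·1) = 2 − 2 = 0
R3: Q -> Z: (2·1) − (2·1) = 2 − 2 = 0
Every reaction leaves W unchanged, so W is conserved and no simulation is needed: W(T) = W(0) = 3 + 2·5 + 2·6 = 25

Value at T = 25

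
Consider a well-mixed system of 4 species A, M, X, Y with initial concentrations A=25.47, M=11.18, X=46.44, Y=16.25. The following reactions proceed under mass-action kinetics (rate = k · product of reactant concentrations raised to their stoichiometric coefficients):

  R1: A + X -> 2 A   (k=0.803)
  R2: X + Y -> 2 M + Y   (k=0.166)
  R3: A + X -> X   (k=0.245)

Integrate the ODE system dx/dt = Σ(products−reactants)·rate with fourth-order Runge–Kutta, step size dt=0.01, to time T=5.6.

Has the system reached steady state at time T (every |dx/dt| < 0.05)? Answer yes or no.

RK4 with dt=0.01: 560 steps to T=5.6. Trajectory (selected grid times):
t=0.00: A=25.47 M=11.18 X=46.44 Y=16.25
t=0.62: A=55.15 M=18.65 X=0.00 Y=16.25
t=1.24: A=55.15 M=18.65 X=0.00 Y=16.25
t=1.87: A=55.15 M=18.65 X=0.00 Y=16.25
t=2.49: A=55.15 M=18.65 X=0.00 Y=16.25
t=3.11: A=55.15 M=18.65 X=0.00 Y=16.25
t=3.73: A=55.15 M=18.65 X=0.00 Y=16.25
t=4.36: A=55.15 M=18.65 X=0.00 Y=16.25
t=4.98: A=55.15 M=18.65 X=0.00 Y=16.25
t=5.60: A=55.15 M=18.65 X=0.00 Y=16.25
Rates at T: R1=0.0000, R2=0.0000, R3=0.0000
dx/dt at T (Σ net stoichiometry × rate): A=+0.0000, M=+0.0000, X=-0.0000, Y=+0.0000
Largest |dx/dt| is |-0.0000| (X) < 0.05 → steady.

Steady state at T: yes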